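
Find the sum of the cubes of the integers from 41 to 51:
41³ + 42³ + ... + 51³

Use ∑_{k=1}^{n} k³ = [n(n+1)/2]², then subtract the first 40 terms.
∑_{k=1}^{51} k³ = [51×52/2]² = 1326² = 1758276
∑_{k=1}^{40} k³ = [40×41/2]² = 820² = 672400
∑_{k=41}^{51} k³ = 1758276 - 672400 = 1085876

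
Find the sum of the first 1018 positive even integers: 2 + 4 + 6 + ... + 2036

Sum of first n even numbers = n(n+1)
= 1018×1019
= 1037342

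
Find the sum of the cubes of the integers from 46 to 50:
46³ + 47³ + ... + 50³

Use ∑_{k=1}^{n} k³ = [n(n+1)/2]², then subtract the first 45 terms.
∑_{k=1}^{50} k³ = [50×51/2]² = 1275² = 1625625
∑_{k=1}^{45} k³ = [45×46/2]² = 1035² = 1071225
∑_{k=46}^{50} k³ = 1625625 - 1071225 = 554400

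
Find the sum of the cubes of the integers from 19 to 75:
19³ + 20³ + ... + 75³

Use ∑_{k=1}^{n} k³ = [n(n+1)/2]², then subtract the first 18 terms.
∑_{k=1}^{75} k³ = [75×76/2]² = 2850² = 8122500
∑_{k=1}^{18} k³ = [18×19/2]² = 171² = 29241
∑_{k=19}^{75} k³ = 8122500 - 29241 = 8093259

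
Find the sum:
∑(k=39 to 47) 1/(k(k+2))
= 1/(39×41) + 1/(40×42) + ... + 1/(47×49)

Partial fractions: 1/(k(k+2)) = (1/2)[1/k - 1/(k+2)]
Telescoping leaves the first two and last two terms:
= (1/2)[1/39 + 1/40 - 1/48 - 1/49]
= 479/101920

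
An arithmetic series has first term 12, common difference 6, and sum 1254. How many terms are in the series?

Using S = n/2 × [2a + (n-1)d]
1254 = n/2 × [2(12) + (n-1)(6)]
1254 = n/2 × [24 + 6n - 6]
2508 = n × [18 + 6n]
6n² + (18)n - 2508 = 0
Discriminant: Δ = (18)² - 4(6)(-2508) = 324 + 60192 = 60516
√Δ = 246
n = [-(18) + √Δ] / (2·6) = (-18 + 246) / 12 = 228 / 12 = 19
(The negative root is discarded since n must be a positive integer.)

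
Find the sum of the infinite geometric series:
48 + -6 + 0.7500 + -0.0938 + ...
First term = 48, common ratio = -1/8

For |r| < 1, S = a / (1 - r)
S = 48 / (1 - (-1/8))
S = 48 / (9/8)
S = 128/3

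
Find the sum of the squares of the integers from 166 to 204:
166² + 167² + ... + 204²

Use ∑_{k=1}^{n} k² = n(n+1)(2n+1)/6, then subtract the first 165 terms.
∑_{k=1}^{204} k² = 204×205×409/6 = 2850730
∑_{k=1}^{165} k² = 165×166×331/6 = 1511015
∑_{k=166}^{204} k² = 2850730 - 1511015 = 1339715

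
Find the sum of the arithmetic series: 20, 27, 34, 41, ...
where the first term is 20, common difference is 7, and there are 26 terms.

Sₙ = n/2 × (first + last)
Last term = a + (n-1)d = 20 + (26-1)×7 = 195
S_26 = 26/2 × (20 + 195)
S_26 = 26/2 × 215 = 2795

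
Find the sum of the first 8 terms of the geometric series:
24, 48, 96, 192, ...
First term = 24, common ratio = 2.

Sₙ = a(1 - rⁿ) / (1 - r)
S_8 = 24(1 - 2^8) / (1 - 2)
S_8 = 24(1 - 256) / (-1)
S_8 = 6120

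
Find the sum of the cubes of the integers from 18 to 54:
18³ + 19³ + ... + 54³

Use ∑_{k=1}^{n} k³ = [n(n+1)/2]², then subtract the first 17 terms.
∑_{k=1}^{54} k³ = [54×55/2]² = 1485² = 2205225
∑_{k=1}^{17} k³ = [17×18/2]² = 153² = 23409
∑_{k=18}^{54} k³ = 2205225 - 23409 = 2181816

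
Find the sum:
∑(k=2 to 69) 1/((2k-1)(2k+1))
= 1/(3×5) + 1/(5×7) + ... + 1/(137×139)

Partial fractions: 1/((2k-1)(2k+1)) = (1/2)[1/(2k-1) - 1/(2k+1)]
The series telescopes:
= (1/2)[1/3 - 1/139]
= 68/417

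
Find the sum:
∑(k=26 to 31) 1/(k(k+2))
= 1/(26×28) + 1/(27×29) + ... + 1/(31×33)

Partial fractions: 1/(k(k+2)) = (1/2)[1/k - 1/(k+2)]
Telescoping leaves the first two and last two terms:
= (1/2)[1/26 + 1/27 - 1/32 - 1/33]
= 1723/247104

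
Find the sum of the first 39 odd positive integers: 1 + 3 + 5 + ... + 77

Sum of first n odd numbers = n²
= 39²
= 1521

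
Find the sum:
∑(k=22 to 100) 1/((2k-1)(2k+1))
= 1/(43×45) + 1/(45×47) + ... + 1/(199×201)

Partial fractions: 1/((2k-1)(2k+1)) = (1/2)[1/(2k-1) - 1/(2k+1)]
The series telescopes:
= (1/2)[1/43 - 1/201]
= 79/8643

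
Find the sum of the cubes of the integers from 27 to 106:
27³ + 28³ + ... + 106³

Use ∑_{k=1}^{n} k³ = [n(n+1)/2]², then subtract the first 26 terms.
∑_{k=1}^{106} k³ = [106×107/2]² = 5671² = 32160241
∑_{k=1}^{26} k³ = [26×27/2]² = 351² = 123201
∑_{k=27}^{106} k³ = 32160241 - 123201 = 32037040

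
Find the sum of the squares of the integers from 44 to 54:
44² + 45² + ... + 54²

Use ∑_{k=1}^{n} k² = n(n+1)(2n+1)/6, then subtract the first 43 terms.
∑_{k=1}^{54} k² = 54×55×109/6 = 53955
∑_{k=1}^{43} k² = 43×44×87/6 = 27434
∑_{k=44}^{54} k² = 53955 - 27434 = 26521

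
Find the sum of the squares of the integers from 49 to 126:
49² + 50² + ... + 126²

Use ∑_{k=1}^{n} k² = n(n+1)(2n+1)/6, then subtract the first 48 terms.
∑_{k=1}^{126} k² = 126×127×253/6 = 674751
∑_{k=1}^{48} k² = 48×49×97/6 = 38024
∑_{k=49}^{126} k² = 674751 - 38024 = 636727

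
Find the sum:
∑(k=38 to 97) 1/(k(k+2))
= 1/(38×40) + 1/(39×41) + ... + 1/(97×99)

Partial fractions: 1/(k(k+2)) = (1/2)[1/k - 1/(k+2)]
Telescoping leaves the first two and last two terms:
= (1/2)[1/38 + 1/39 - 1/98 - 1/99]
= 37925/2396394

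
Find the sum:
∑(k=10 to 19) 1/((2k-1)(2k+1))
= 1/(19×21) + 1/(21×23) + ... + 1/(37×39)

Partial fractions: 1/((2k-1)(2k+1)) = (1/2)[1/(2k-1) - 1/(2k+1)]
The series telescopes:
= (1/2)[1/19 - 1/39]
= 10/741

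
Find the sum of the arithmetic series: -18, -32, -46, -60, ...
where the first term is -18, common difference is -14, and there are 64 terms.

Sₙ = n/2 × (first + last)
Last term = a + (n-1)d = -18 + (64-1)×(-14) = -900
S_64 = 64/2 × (-18 + (-900))
S_64 = 64/2 × (-918) = -29376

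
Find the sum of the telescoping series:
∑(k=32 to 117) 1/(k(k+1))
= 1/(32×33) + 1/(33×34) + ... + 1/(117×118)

Partial fractions: 1/(k(k+1)) = 1/k - 1/(k+1)
The series telescopes:
= (1/32 - 1/33) + (1/33 - 1/34) + ... + (1/117 - 1/118)
= 1/32 - 1/118
= 43/1888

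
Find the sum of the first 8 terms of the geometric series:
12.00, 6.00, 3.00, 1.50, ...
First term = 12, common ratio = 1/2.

Sₙ = a(1 - rⁿ) / (1 - r)
S_8 = 12(1 - (1/2)^8) / (1 - (1/2))
S_8 = 12(1 - (1/256)) / (1/2)
S_8 = 765/32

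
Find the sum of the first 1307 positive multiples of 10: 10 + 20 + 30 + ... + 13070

Factor out 10: = 10(1 + 2 + ... + 1307) = 10 × n(n+1)/2
= 10 × 1307×1308/2
= 10 × 854778
= 8547780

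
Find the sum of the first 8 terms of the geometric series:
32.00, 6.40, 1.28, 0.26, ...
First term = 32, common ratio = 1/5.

Sₙ = a(1 - rⁿ) / (1 - r)
S_8 = 32(1 - (1/5)^8) / (1 - (1/5))
S_8 = 32(1 - (1/390625)) / (4/5)
S_8 = 3124992/78125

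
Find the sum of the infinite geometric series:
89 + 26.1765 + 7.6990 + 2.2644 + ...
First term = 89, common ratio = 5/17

For |r| < 1, S = a / (1 - r)
S = 89 / (1 - (5/17))
S = 89 / (12/17)
S = 1513/12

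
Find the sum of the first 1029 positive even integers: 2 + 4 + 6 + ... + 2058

Sum of first n even numbers = n(n+1)
= 1029×1030
= 1059870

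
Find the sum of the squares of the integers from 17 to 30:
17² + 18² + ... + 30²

Use ∑_{k=1}^{n} k² = n(n+1)(2n+1)/6, then subtract the first 16 terms.
∑_{k=1}^{30} k² = 30×31×61/6 = 9455
∑_{k=1}^{16} k² = 16×17×33/6 = 1496
∑_{k=17}^{30} k² = 9455 - 1496 = 7959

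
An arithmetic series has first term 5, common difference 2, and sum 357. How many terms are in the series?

Using S = n/2 × [2a + (n-1)d]
357 = n/2 × [2(5) + (n-1)(2)]
357 = n/2 × [10 + 2n - 2]
714 = n × [8 + 2n]
2n² + (8)n - 714 = 0
Discriminant: Δ = (8)² - 4(2)(-714) = 64 + 5712 = 5776
√Δ = 76
n = [-(8) + √Δ] / (2·2) = (-8 + 76) / 4 = 68 / 4 = 17
(The negative root is discarded since n must be a positive integer.)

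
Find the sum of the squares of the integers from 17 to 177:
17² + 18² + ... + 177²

Use ∑_{k=1}^{n} k² = n(n+1)(2n+1)/6, then subtract the first 16 terms.
∑_{k=1}^{177} k² = 177×178×355/6 = 1864105
∑_{k=1}^{16} k² = 16×17×33/6 = 1496
∑_{k=17}^{177} k² = 1864105 - 1496 = 1862609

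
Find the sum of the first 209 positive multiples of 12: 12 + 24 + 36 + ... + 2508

Factor out 12: = 12(1 + 2 + ... + 209) = 12 × n(n+1)/2
= 12 × 209×210/2
= 12 × 21945
= 263340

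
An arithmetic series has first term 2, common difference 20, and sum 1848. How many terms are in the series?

Using S = n/2 × [2a + (n-1)d]
1848 = n/2 × [2(2) + (n-1)(20)]
1848 = n/2 × [4 + 20n - 20]
3696 = n × [-16 + 20n]
20n² + (-16)n - 3696 = 0
Discriminant: Δ = (-16)² - 4(20)(-3696) = 256 + 295680 = 295936
√Δ = 544
n = [-(-16) + √Δ] / (2·20) = (16 + 544) / 40 = 560 / 40 = 14
(The negative root is discarded since n must be a positive integer.)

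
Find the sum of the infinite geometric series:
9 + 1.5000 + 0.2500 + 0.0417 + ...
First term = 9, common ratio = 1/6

For |r| < 1, S = a / (1 - r)
S = 9 / (1 - (1/6))
S = 9 / (5/6)
S = 54/5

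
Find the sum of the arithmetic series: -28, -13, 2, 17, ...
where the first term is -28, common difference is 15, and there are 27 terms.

Sₙ = n/2 × (first + last)
Last term = a + (n-1)d = -28 + (27-1)×15 = 362
S_27 = 27/2 × (-28 + 362)
S_27 = 27/2 × 334 = 4509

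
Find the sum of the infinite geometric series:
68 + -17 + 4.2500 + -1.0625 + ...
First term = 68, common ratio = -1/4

For |r| < 1, S = a / (1 - r)
S = 68 / (1 - (-1/4))
S = 68 / (5/4)
S = 272/5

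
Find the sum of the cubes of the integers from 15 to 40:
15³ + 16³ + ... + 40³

Use ∑_{k=1}^{n} k³ = [n(n+1)/2]², then subtract the first 14 terms.
∑_{k=1}^{40} k³ = [40×41/2]² = 820² = 672400
∑_{k=1}^{14} k³ = [14×15/2]² = 105² = 11025
∑_{k=15}^{40} k³ = 672400 - 11025 = 661375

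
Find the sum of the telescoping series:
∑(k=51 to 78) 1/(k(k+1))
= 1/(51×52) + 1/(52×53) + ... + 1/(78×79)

Partial fractions: 1/(k(k+1)) = 1/k - 1/(k+1)
The series telescopes:
= (1/51 - 1/52) + (1/52 - 1/53) + ... + (1/78 - 1/79)
= 1/51 - 1/79
= 28/4029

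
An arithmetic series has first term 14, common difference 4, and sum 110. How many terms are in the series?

Using S = n/2 × [2a + (n-1)d]
110 = n/2 × [2(14) + (n-1)(4)]
110 = n/2 × [28 + 4n - 4]
220 = n × [24 + 4n]
4n² + (24)n - 220 = 0
Discriminant: Δ = (24)² - 4(4)(-220) = 576 + 3520 = 4096
√Δ = 64
n = [-(24) + √Δ] / (2·4) = (-24 + 64) / 8 = 40 / 8 = 5
(The negative root is discarded since n must be a positive integer.)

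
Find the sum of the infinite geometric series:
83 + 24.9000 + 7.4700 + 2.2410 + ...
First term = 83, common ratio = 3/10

For |r| < 1, S = a / (1 - r)
S = 83 / (1 - (3/10))
S = 83 / (7/10)
S = 830/7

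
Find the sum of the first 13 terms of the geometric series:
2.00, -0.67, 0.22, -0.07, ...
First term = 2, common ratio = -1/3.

Sₙ = a(1 - rⁿ) / (1 - r)
S_13 = 2(1 - (-1/3)^13) / (1 - (-1/3))
S_13 = 2(1 - (-1/1594323)) / (4/3)
S_13 = 797162/531441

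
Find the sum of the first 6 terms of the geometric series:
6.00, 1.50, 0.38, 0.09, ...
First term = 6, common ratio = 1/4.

Sₙ = a(1 - rⁿ) / (1 - r)
S_6 = 6(1 - (1/4)^6) / (1 - (1/4))
S_6 = 6(1 - (1/4096)) / (3/4)
S_6 = 4095/512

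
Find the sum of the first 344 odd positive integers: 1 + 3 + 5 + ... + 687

Sum of first n odd numbers = n²
= 344²
= 118336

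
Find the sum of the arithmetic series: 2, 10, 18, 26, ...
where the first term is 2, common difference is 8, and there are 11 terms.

Sₙ = n/2 × (first + last)
Last term = a + (n-1)d = 2 + (11-1)×8 = 82
S_11 = 11/2 × (2 + 82)
S_11 = 11/2 × 84 = 462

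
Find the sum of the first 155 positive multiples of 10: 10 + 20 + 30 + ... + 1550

Factor out 10: = 10(1 + 2 + ... + 155) = 10 × n(n+1)/2
= 10 × 155×156/2
= 10 × 12090
= 120900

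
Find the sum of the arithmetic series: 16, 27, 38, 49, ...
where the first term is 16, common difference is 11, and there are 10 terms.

Sₙ = n/2 × (first + last)
Last term = a + (n-1)d = 16 + (10-1)×11 = 115
S_10 = 10/2 × (16 + 115)
S_10 = 10/2 × 131 = 655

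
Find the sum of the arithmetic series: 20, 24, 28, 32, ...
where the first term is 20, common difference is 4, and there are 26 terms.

Sₙ = n/2 × (first + last)
Last term = a + (n-1)d = 20 + (26-1)×4 = 120
S_26 = 26/2 × (20 + 120)
S_26 = 26/2 × 140 = 1820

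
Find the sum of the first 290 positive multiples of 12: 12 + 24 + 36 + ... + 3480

Factor out 12: = 12(1 + 2 + ... + 290) = 12 × n(n+1)/2
= 12 × 290×291/2
= 12 × 42195
= 506340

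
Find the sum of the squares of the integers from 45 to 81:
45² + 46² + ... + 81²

Use ∑_{k=1}^{n} k² = n(n+1)(2n+1)/6, then subtract the first 44 terms.
∑_{k=1}^{81} k² = 81×82×163/6 = 180441
∑_{k=1}^{44} k² = 44×45×89/6 = 29370
∑_{k=45}^{81} k² = 180441 - 29370 = 151071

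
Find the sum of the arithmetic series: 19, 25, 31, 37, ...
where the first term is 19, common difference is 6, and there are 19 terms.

Sₙ = n/2 × (first + last)
Last term = a + (n-1)d = 19 + (19-1)×6 = 127
S_19 = 19/2 × (19 + 127)
S_19 = 19/2 × 146 = 1387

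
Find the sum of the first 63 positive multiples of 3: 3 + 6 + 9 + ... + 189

Factor out 3: = 3(1 + 2 + ... + 63) = 3 × n(n+1)/2
= 3 × 63×64/2
= 3 × 2016
= 6048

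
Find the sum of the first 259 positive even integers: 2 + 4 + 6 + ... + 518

Sum of first n even numbers = n(n+1)
= 259×260
= 67340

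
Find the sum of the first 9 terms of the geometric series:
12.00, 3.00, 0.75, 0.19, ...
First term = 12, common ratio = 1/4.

Sₙ = a(1 - rⁿ) / (1 - r)
S_9 = 12(1 - (1/4)^9) / (1 - (1/4))
S_9 = 12(1 - (1/262144)) / (3/4)
S_9 = 262143/16384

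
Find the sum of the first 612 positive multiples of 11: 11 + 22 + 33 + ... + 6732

Factor out 11: = 11(1 + 2 + ... + 612) = 11 × n(n+1)/2
= 11 × 612×613/2
= 11 × 187578
= 2063358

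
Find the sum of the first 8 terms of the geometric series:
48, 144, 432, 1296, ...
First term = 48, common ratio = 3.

Sₙ = a(1 - rⁿ) / (1 - r)
S_8 = 48(1 - 3^8) / (1 - 3)
S_8 = 48(1 - 6561) / (-2)
S_8 = 157440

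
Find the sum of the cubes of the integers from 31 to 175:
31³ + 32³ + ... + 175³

Use ∑_{k=1}^{n} k³ = [n(n+1)/2]², then subtract the first 30 terms.
∑_{k=1}^{175} k³ = [175×176/2]² = 15400² = 237160000
∑_{k=1}^{30} k³ = [30×31/2]² = 465² = 216225
∑_{k=31}^{175} k³ = 237160000 - 216225 = 236943775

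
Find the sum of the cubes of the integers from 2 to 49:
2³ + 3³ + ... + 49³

Use ∑_{k=1}^{n} k³ = [n(n+1)/2]², then subtract the first 1 terms.
∑_{k=1}^{49} k³ = [49×50/2]² = 1225² = 1500625
∑_{k=1}^{1} k³ = [1×2/2]² = 1² = 1
∑_{k=2}^{49} k³ = 1500625 - 1 = 1500624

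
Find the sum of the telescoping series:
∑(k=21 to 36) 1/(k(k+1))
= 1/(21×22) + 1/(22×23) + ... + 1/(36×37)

Partial fractions: 1/(k(k+1)) = 1/k - 1/(k+1)
The series telescopes:
= (1/21 - 1/22) + (1/22 - 1/23) + ... + (1/36 - 1/37)
= 1/21 - 1/37
= 16/777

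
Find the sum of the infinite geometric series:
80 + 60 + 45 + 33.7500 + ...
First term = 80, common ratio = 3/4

For |r| < 1, S = a / (1 - r)
S = 80 / (1 - (3/4))
S = 80 / (1/4)
S = 320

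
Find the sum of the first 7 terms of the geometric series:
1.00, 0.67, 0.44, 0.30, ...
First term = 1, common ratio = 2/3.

Sₙ = a(1 - rⁿ) / (1 - r)
S_7 = 1(1 - (2/3)^7) / (1 - (2/3))
S_7 = 1(1 - (128/2187)) / (1/3)
S_7 = 2059/729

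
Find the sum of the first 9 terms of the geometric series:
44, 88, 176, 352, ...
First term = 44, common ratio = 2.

Sₙ = a(1 - rⁿ) / (1 - r)
S_9 = 44(1 - 2^9) / (1 - 2)
S_9 = 44(1 - 512) / (-1)
S_9 = 22484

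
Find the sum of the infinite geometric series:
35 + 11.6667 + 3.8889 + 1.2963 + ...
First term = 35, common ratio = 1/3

For |r| < 1, S = a / (1 - r)
S = 35 / (1 - (1/3))
S = 35 / (2/3)
S = 105/2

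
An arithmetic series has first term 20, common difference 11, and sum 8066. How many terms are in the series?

Using S = n/2 × [2a + (n-1)d]
8066 = n/2 × [2(20) + (n-1)(11)]
8066 = n/2 × [40 + 11n - 11]
16132 = n × [29 + 11n]
11n² + (29)n - 16132 = 0
Discriminant: Δ = (29)² - 4(11)(-16132) = 841 + 709808 = 710649
√Δ = 843
n = [-(29) + √Δ] / (2·11) = (-29 + 843) / 22 = 814 / 22 = 37
(The negative root is discarded since n must be a positive integer.)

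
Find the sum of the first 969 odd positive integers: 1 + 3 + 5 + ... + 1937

Sum of first n odd numbers = n²
= 969²
= 938961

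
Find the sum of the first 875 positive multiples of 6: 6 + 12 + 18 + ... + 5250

Factor out 6: = 6(1 + 2 + ... + 875) = 6 × n(n+1)/2
= 6 × 875×876/2
= 6 × 383250
= 2299500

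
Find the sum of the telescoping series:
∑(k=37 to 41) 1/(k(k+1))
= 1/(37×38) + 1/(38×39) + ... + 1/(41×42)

Partial fractions: 1/(k(k+1)) = 1/k - 1/(k+1)
The series telescopes:
= (1/37 - 1/38) + (1/38 - 1/39) + ... + (1/41 - 1/42)
= 1/37 - 1/42
= 5/1554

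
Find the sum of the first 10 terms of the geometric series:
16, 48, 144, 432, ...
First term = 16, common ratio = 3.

Sₙ = a(1 - rⁿ) / (1 - r)
S_10 = 16(1 - 3^10) / (1 - 3)
S_10 = 16(1 - 59049) / (-2)
S_10 = 472384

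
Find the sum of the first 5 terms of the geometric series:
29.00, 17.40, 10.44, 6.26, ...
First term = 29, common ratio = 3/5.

Sₙ = a(1 - rⁿ) / (1 - r)
S_5 = 29(1 - (3/5)^5) / (1 - (3/5))
S_5 = 29(1 - (243/3125)) / (2/5)
S_5 = 41789/625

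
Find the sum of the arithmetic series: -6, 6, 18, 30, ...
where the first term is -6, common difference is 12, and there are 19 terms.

Sₙ = n/2 × (first + last)
Last term = a + (n-1)d = -6 + (19-1)×12 = 210
S_19 = 19/2 × (-6 + 210)
S_19 = 19/2 × 204 = 1938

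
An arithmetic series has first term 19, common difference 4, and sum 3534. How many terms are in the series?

Using S = n/2 × [2a + (n-1)d]
3534 = n/2 × [2(19) + (n-1)(4)]
3534 = n/2 × [38 + 4n - 4]
7068 = n × [34 + 4n]
4n² + (34)n - 7068 = 0
Discriminant: Δ = (34)² - 4(4)(-7068) = 1156 + 113088 = 114244
√Δ = 338
n = [-(34) + √Δ] / (2·4) = (-34 + 338) / 8 = 304 / 8 = 38
(The negative root is discarded since n must be a positive integer.)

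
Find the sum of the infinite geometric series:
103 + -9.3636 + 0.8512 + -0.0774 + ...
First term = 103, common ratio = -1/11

For |r| < 1, S = a / (1 - r)
S = 103 / (1 - (-1/11))
S = 103 / (12/11)
S = 1133/12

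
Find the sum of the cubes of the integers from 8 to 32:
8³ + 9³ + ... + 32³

Use ∑_{k=1}^{n} k³ = [n(n+1)/2]², then subtract the first 7 terms.
∑_{k=1}^{32} k³ = [32×33/2]² = 528² = 278784
∑_{k=1}^{7} k³ = [7×8/2]² = 28² = 784
∑_{k=8}^{32} k³ = 278784 - 784 = 278000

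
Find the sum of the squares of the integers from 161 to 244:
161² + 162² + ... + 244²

Use ∑_{k=1}^{n} k² = n(n+1)(2n+1)/6, then subtract the first 160 terms.
∑_{k=1}^{244} k² = 244×245×489/6 = 4872070
∑_{k=1}^{160} k² = 160×161×321/6 = 1378160
∑_{k=161}^{244} k² = 4872070 - 1378160 = 3493910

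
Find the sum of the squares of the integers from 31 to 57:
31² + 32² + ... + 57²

Use ∑_{k=1}^{n} k² = n(n+1)(2n+1)/6, then subtract the first 30 terms.
∑_{k=1}^{57} k² = 57×58×115/6 = 63365
∑_{k=1}^{30} k² = 30×31×61/6 = 9455
∑_{k=31}^{57} k² = 63365 - 9455 = 53910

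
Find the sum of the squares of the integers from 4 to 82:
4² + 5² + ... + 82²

Use ∑_{k=1}^{n} k² = n(n+1)(2n+1)/6, then subtract the first 3 terms.
∑_{k=1}^{82} k² = 82×83×165/6 = 187165
∑_{k=1}^{3} k² = 3×4×7/6 = 14
∑_{k=4}^{82} k² = 187165 - 14 = 187151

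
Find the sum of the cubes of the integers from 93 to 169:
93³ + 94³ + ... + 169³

Use ∑_{k=1}^{n} k³ = [n(n+1)/2]², then subtract the first 92 terms.
∑_{k=1}^{169} k³ = [169×170/2]² = 14365² = 206353225
∑_{k=1}^{92} k³ = [92×93/2]² = 4278² = 18301284
∑_{k=93}^{169} k³ = 206353225 - 18301284 = 188051941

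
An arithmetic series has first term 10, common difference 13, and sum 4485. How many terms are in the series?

Using S = n/2 × [2a + (n-1)d]
4485 = n/2 × [2(10) + (n-1)(13)]
4485 = n/2 × [20 + 13n - 13]
8970 = n × [7 + 13n]
13n² + (7)n - 8970 = 0
Discriminant: Δ = (7)² - 4(13)(-8970) = 49 + 466440 = 466489
√Δ = 683
n = [-(7) + √Δ] / (2·13) = (-7 + 683) / 26 = 676 / 26 = 26
(The negative root is discarded since n must be a positive integer.)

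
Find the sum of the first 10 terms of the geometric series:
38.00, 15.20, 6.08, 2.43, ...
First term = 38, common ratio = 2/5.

Sₙ = a(1 - rⁿ) / (1 - r)
S_10 = 38(1 - (2/5)^10) / (1 - (2/5))
S_10 = 38(1 - (1024/9765625)) / (3/5)
S_10 = 123684946/1953125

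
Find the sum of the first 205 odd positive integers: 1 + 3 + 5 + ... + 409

Sum of first n odd numbers = n²
= 205²
= 42025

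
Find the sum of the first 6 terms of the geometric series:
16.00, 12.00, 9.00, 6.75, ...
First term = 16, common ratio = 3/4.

Sₙ = a(1 - rⁿ) / (1 - r)
S_6 = 16(1 - (3/4)^6) / (1 - (3/4))
S_6 = 16(1 - (729/4096)) / (1/4)
S_6 = 3367/64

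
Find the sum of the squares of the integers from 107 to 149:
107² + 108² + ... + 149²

Use ∑_{k=1}^{n} k² = n(n+1)(2n+1)/6, then subtract the first 106 terms.
∑_{k=1}^{149} k² = 149×150×299/6 = 1113775
∑_{k=1}^{106} k² = 106×107×213/6 = 402641
∑_{k=107}^{149} k² = 1113775 - 402641 = 711134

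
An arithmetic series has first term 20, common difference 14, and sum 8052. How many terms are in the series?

Using S = n/2 × [2a + (n-1)d]
8052 = n/2 × [2(20) + (n-1)(14)]
8052 = n/2 × [40 + 14n - 14]
16104 = n × [26 + 14n]
14n² + (26)n - 16104 = 0
Discriminant: Δ = (26)² - 4(14)(-16104) = 676 + 901824 = 902500
√Δ = 950
n = [-(26) + √Δ] / (2·14) = (-26 + 950) / 28 = 924 / 28 = 33
(The negative root is discarded since n must be a positive integer.)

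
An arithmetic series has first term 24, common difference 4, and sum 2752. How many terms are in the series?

Using S = n/2 × [2a + (n-1)d]
2752 = n/2 × [2(24) + (n-1)(4)]
2752 = n/2 × [48 + 4n - 4]
5504 = n × [44 + 4n]
4n² + (44)n - 5504 = 0
Discriminant: Δ = (44)² - 4(4)(-5504) = 1936 + 88064 = 90000
√Δ = 300
n = [-(44) + √Δ] / (2·4) = (-44 + 300) / 8 = 256 / 8 = 32
(The negative root is discarded since n must be a positive integer.)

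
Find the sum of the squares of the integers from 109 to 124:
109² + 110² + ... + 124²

Use ∑_{k=1}^{n} k² = n(n+1)(2n+1)/6, then subtract the first 108 terms.
∑_{k=1}^{124} k² = 124×125×249/6 = 643250
∑_{k=1}^{108} k² = 108×109×217/6 = 425754
∑_{k=109}^{124} k² = 643250 - 425754 = 217496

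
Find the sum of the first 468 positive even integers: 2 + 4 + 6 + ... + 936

Sum of first n even numbers = n(n+1)
= 468×469
= 219492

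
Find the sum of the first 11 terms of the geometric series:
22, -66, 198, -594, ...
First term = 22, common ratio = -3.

Sₙ = a(1 - rⁿ) / (1 - r)
S_11 = 22(1 - (-3)^11) / (1 - (-3))
S_11 = 22(1 - (-177147)) / (4)
S_11 = 974314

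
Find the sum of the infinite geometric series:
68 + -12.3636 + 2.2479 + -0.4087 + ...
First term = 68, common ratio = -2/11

For |r| < 1, S = a / (1 - r)
S = 68 / (1 - (-2/11))
S = 68 / (13/11)
S = 748/13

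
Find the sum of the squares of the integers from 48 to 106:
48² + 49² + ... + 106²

Use ∑_{k=1}^{n} k² = n(n+1)(2n+1)/6, then subtract the first 47 terms.
∑_{k=1}^{106} k² = 106×107×213/6 = 402641
∑_{k=1}^{47} k² = 47×48×95/6 = 35720
∑_{k=48}^{106} k² = 402641 - 35720 = 366921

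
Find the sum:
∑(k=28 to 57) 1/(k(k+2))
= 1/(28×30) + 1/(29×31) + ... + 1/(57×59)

Partial fractions: 1/(k(k+2)) = (1/2)[1/k - 1/(k+2)]
Telescoping leaves the first two and last two terms:
= (1/2)[1/28 + 1/29 - 1/58 - 1/59]
= 1725/95816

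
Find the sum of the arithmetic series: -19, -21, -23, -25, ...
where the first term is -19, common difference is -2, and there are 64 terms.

Sₙ = n/2 × (first + last)
Last term = a + (n-1)d = -19 + (64-1)×(-2) = -145
S_64 = 64/2 × (-19 + (-145))
S_64 = 64/2 × (-164) = -5248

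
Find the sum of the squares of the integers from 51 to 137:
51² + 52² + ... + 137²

Use ∑_{k=1}^{n} k² = n(n+1)(2n+1)/6, then subtract the first 50 terms.
∑_{k=1}^{137} k² = 137×138×275/6 = 866525
∑_{k=1}^{50} k² = 50×51×101/6 = 42925
∑_{k=51}^{137} k² = 866525 - 42925 = 823600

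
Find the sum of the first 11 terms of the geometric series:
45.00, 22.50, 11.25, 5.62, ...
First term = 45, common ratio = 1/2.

Sₙ = a(1 - rⁿ) / (1 - r)
S_11 = 45(1 - (1/2)^11) / (1 - (1/2))
S_11 = 45(1 - (1/2048)) / (1/2)
S_11 = 92115/1024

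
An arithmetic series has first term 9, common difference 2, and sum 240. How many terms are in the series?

Using S = n/2 × [2a + (n-1)d]
240 = n/2 × [2(9) + (n-1)(2)]
240 = n/2 × [18 + 2n - 2]
480 = n × [16 + 2n]
2n² + (16)n - 480 = 0
Discriminant: Δ = (16)² - 4(2)(-480) = 256 + 3840 = 4096
√Δ = 64
n = [-(16) + √Δ] / (2·2) = (-16 + 64) / 4 = 48 / 4 = 12
(The negative root is discarded since n must be a positive integer.)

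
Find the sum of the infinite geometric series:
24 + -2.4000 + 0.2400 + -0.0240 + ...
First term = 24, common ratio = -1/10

For |r| < 1, S = a / (1 - r)
S = 24 / (1 - (-1/10))
S = 24 / (11/10)
S = 240/11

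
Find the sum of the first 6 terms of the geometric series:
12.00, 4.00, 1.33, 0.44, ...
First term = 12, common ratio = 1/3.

Sₙ = a(1 - rⁿ) / (1 - r)
S_6 = 12(1 - (1/3)^6) / (1 - (1/3))
S_6 = 12(1 - (1/729)) / (2/3)
S_6 = 1456/81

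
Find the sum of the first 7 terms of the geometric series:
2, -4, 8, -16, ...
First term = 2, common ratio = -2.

Sₙ = a(1 - rⁿ) / (1 - r)
S_7 = 2(1 - (-2)^7) / (1 - (-2))
S_7 = 2(1 - (-128)) / (3)
S_7 = 86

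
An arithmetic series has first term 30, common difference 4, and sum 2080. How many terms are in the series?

Using S = n/2 × [2a + (n-1)d]
2080 = n/2 × [2(30) + (n-1)(4)]
2080 = n/2 × [60 + 4n - 4]
4160 = n × [56 + 4n]
4n² + (56)n - 4160 = 0
Discriminant: Δ = (56)² - 4(4)(-4160) = 3136 + 66560 = 69696
√Δ = 264
n = [-(56) + √Δ] / (2·4) = (-56 + 264) / 8 = 208 / 8 = 26
(The negative root is discarded since n must be a positive integer.)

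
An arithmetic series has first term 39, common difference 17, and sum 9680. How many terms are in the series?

Using S = n/2 × [2a + (n-1)d]
9680 = n/2 × [2(39) + (n-1)(17)]
9680 = n/2 × [78 + 17n - 17]
19360 = n × [61 + 17n]
17n² + (61)n - 19360 = 0
Discriminant: Δ = (61)² - 4(17)(-19360) = 3721 + 1316480 = 1320201
√Δ = 1149
n = [-(61) + √Δ] / (2·17) = (-61 + 1149) / 34 = 1088 / 34 = 32
(The negative root is discarded since n must be a positive integer.)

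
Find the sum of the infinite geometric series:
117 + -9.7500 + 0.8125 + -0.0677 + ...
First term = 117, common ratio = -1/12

For |r| < 1, S = a / (1 - r)
S = 117 / (1 - (-1/12))
S = 117 / (13/12)
S = 108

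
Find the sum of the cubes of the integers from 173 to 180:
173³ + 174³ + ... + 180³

Use ∑_{k=1}^{n} k³ = [n(n+1)/2]², then subtract the first 172 terms.
∑_{k=1}^{180} k³ = [180×181/2]² = 16290² = 265364100
∑_{k=1}^{172} k³ = [172×173/2]² = 14878² = 221354884
∑_{k=173}^{180} k³ = 265364100 - 221354884 = 44009216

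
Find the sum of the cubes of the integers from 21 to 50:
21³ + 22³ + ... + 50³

Use ∑_{k=1}^{n} k³ = [n(n+1)/2]², then subtract the first 20 terms.
∑_{k=1}^{50} k³ = [50×51/2]² = 1275² = 1625625
∑_{k=1}^{20} k³ = [20×21/2]² = 210² = 44100
∑_{k=21}^{50} k³ = 1625625 - 44100 = 1581525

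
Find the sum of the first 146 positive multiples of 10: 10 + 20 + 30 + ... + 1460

Factor out 10: = 10(1 + 2 + ... + 146) = 10 × n(n+1)/2
= 10 × 146×147/2
= 10 × 10731
= 107310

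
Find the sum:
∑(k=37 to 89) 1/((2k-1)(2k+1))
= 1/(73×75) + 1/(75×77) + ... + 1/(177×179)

Partial fractions: 1/((2k-1)(2k+1)) = (1/2)[1/(2k-1) - 1/(2k+1)]
The series telescopes:
= (1/2)[1/73 - 1/179]
= 53/13067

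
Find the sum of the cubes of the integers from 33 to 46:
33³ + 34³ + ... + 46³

Use ∑_{k=1}^{n} k³ = [n(n+1)/2]², then subtract the first 32 terms.
∑_{k=1}^{46} k³ = [46×47/2]² = 1081² = 1168561
∑_{k=1}^{32} k³ = [32×33/2]² = 528² = 278784
∑_{k=33}^{46} k³ = 1168561 - 278784 = 889777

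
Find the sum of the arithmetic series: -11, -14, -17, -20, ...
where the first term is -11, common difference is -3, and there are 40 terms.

Sₙ = n/2 × (first + last)
Last term = a + (n-1)d = -11 + (40-1)×(-3) = -128
S_40 = 40/2 × (-11 + (-128))
S_40 = 40/2 × (-139) = -2780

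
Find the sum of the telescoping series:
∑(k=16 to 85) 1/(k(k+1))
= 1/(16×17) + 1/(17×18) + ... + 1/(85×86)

Partial fractions: 1/(k(k+1)) = 1/k - 1/(k+1)
The series telescopes:
= (1/16 - 1/17) + (1/17 - 1/18) + ... + (1/85 - 1/86)
= 1/16 - 1/86
= 35/688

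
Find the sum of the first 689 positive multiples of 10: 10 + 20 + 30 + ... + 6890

Factor out 10: = 10(1 + 2 + ... + 689) = 10 × n(n+1)/2
= 10 × 689×690/2
= 10 × 237705
= 2377050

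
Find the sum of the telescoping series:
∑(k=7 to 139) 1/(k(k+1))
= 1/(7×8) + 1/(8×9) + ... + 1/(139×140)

Partial fractions: 1/(k(k+1)) = 1/k - 1/(k+1)
The series telescopes:
= (1/7 - 1/8) + (1/8 - 1/9) + ... + (1/139 - 1/140)
= 1/7 - 1/140
= 19/140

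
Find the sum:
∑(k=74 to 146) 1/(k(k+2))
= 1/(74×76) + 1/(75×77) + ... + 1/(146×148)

Partial fractions: 1/(k(k+2)) = (1/2)[1/k - 1/(k+2)]
Telescoping leaves the first two and last two terms:
= (1/2)[1/74 + 1/75 - 1/147 - 1/148]
= 2409/362600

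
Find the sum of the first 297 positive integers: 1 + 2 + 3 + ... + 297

Formula: ∑k = n(n+1)/2
= 297×298/2
= 88506/2
= 44253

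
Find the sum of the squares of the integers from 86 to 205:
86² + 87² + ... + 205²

Use ∑_{k=1}^{n} k² = n(n+1)(2n+1)/6, then subtract the first 85 terms.
∑_{k=1}^{205} k² = 205×206×411/6 = 2892755
∑_{k=1}^{85} k² = 85×86×171/6 = 208335
∑_{k=86}^{205} k² = 2892755 - 208335 = 2684420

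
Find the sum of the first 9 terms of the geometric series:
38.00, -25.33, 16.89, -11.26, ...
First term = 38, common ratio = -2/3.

Sₙ = a(1 - rⁿ) / (1 - r)
S_9 = 38(1 - (-2/3)^9) / (1 - (-2/3))
S_9 = 38(1 - (-512/19683)) / (5/3)
S_9 = 153482/6561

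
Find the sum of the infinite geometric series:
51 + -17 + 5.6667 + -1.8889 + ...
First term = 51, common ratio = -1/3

For |r| < 1, S = a / (1 - r)
S = 51 / (1 - (-1/3))
S = 51 / (4/3)
S = 153/4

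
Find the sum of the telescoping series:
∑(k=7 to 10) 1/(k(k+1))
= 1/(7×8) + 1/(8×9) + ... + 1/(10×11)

Partial fractions: 1/(k(k+1)) = 1/k - 1/(k+1)
The series telescopes:
= (1/7 - 1/8) + (1/8 - 1/9) + ... + (1/10 - 1/11)
= 1/7 - 1/11
= 4/77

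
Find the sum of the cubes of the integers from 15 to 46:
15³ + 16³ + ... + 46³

Use ∑_{k=1}^{n} k³ = [n(n+1)/2]², then subtract the first 14 terms.
∑_{k=1}^{46} k³ = [46×47/2]² = 1081² = 1168561
∑_{k=1}^{14} k³ = [14×15/2]² = 105² = 11025
∑_{k=15}^{46} k³ = 1168561 - 11025 = 1157536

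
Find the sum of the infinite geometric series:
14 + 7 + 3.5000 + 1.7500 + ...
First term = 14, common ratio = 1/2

For |r| < 1, S = a / (1 - r)
S = 14 / (1 - (1/2))
S = 14 / (1/2)
S = 28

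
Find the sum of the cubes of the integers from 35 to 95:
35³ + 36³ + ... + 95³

Use ∑_{k=1}^{n} k³ = [n(n+1)/2]², then subtract the first 34 terms.
∑_{k=1}^{95} k³ = [95×96/2]² = 4560² = 20793600
∑_{k=1}^{34} k³ = [34×35/2]² = 595² = 354025
∑_{k=35}^{95} k³ = 20793600 - 354025 = 20439575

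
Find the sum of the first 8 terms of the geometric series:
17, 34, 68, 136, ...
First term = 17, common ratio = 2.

Sₙ = a(1 - rⁿ) / (1 - r)
S_8 = 17(1 - 2^8) / (1 - 2)
S_8 = 17(1 - 256) / (-1)
S_8 = 4335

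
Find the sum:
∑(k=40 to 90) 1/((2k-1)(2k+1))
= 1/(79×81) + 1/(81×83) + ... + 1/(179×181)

Partial fractions: 1/((2k-1)(2k+1)) = (1/2)[1/(2k-1) - 1/(2k+1)]
The series telescopes:
= (1/2)[1/79 - 1/181]
= 51/14299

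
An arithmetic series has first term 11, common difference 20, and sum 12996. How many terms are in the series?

Using S = n/2 × [2a + (n-1)d]
12996 = n/2 × [2(11) + (n-1)(20)]
12996 = n/2 × [22 + 20n - 20]
25992 = n × [2 + 20n]
20n² + (2)n - 25992 = 0
Discriminant: Δ = (2)² - 4(20)(-25992) = 4 + 2079360 = 2079364
√Δ = 1442
n = [-(2) + √Δ] / (2·20) = (-2 + 1442) / 40 = 1440 / 40 = 36
(The negative root is discarded since n must be a positive integer.)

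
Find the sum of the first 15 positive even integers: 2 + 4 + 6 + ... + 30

Sum of first n even numbers = n(n+1)
= 15×16
= 240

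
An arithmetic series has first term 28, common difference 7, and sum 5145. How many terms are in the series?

Using S = n/2 × [2a + (n-1)d]
5145 = n/2 × [2(28) + (n-1)(7)]
5145 = n/2 × [56 + 7n - 7]
10290 = n × [49 + 7n]
7n² + (49)n - 10290 = 0
Discriminant: Δ = (49)² - 4(7)(-10290) = 2401 + 288120 = 290521
√Δ = 539
n = [-(49) + √Δ] / (2·7) = (-49 + 539) / 14 = 490 / 14 = 35
(The negative root is discarded since n must be a positive integer.)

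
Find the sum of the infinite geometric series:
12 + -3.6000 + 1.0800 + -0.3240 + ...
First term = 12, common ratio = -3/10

For |r| < 1, S = a / (1 - r)
S = 12 / (1 - (-3/10))
S = 12 / (13/10)
S = 120/13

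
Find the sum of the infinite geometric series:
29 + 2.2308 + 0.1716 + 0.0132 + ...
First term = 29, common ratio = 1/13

For |r| < 1, S = a / (1 - r)
S = 29 / (1 - (1/13))
S = 29 / (12/13)
S = 377/12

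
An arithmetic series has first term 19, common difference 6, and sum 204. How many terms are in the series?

Using S = n/2 × [2a + (n-1)d]
204 = n/2 × [2(19) + (n-1)(6)]
204 = n/2 × [38 + 6n - 6]
408 = n × [32 + 6n]
6n² + (32)n - 408 = 0
Discriminant: Δ = (32)² - 4(6)(-408) = 1024 + 9792 = 10816
√Δ = 104
n = [-(32) + √Δ] / (2·6) = (-32 + 104) / 12 = 72 / 12 = 6
(The negative root is discarded since n must be a positive integer.)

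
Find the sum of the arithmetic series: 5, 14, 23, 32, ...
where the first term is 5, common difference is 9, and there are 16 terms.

Sₙ = n/2 × (first + last)
Last term = a + (n-1)d = 5 + (16-1)×9 = 140
S_16 = 16/2 × (5 + 140)
S_16 = 16/2 × 145 = 1160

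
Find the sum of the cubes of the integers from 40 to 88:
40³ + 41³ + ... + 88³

Use ∑_{k=1}^{n} k³ = [n(n+1)/2]², then subtract the first 39 terms.
∑_{k=1}^{88} k³ = [88×89/2]² = 3916² = 15335056
∑_{k=1}^{39} k³ = [39×40/2]² = 780² = 608400
∑_{k=40}^{88} k³ = 15335056 - 608400 = 14726656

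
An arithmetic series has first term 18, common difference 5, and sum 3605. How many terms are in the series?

Using S = n/2 × [2a + (n-1)d]
3605 = n/2 × [2(18) + (n-1)(5)]
3605 = n/2 × [36 + 5n - 5]
7210 = n × [31 + 5n]
5n² + (31)n - 7210 = 0
Discriminant: Δ = (31)² - 4(5)(-7210) = 961 + 144200 = 145161
√Δ = 381
n = [-(31) + √Δ] / (2·5) = (-31 + 381) / 10 = 350 / 10 = 35
(The negative root is discarded since n must be a positive integer.)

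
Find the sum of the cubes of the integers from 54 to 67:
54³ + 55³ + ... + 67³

Use ∑_{k=1}^{n} k³ = [n(n+1)/2]², then subtract the first 53 terms.
∑_{k=1}^{67} k³ = [67×68/2]² = 2278² = 5189284
∑_{k=1}^{53} k³ = [53×54/2]² = 1431² = 2047761
∑_{k=54}^{67} k³ = 5189284 - 2047761 = 3141523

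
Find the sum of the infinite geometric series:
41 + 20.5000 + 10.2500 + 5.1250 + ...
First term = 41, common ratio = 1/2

For |r| < 1, S = a / (1 - r)
S = 41 / (1 - (1/2))
S = 41 / (1/2)
S = 82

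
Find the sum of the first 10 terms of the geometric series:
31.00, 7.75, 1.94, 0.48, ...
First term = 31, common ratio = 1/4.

Sₙ = a(1 - rⁿ) / (1 - r)
S_10 = 31(1 - (1/4)^10) / (1 - (1/4))
S_10 = 31(1 - (1/1048576)) / (3/4)
S_10 = 10835275/262144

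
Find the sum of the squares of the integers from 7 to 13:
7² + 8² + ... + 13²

Use ∑_{k=1}^{n} k² = n(n+1)(2n+1)/6, then subtract the first 6 terms.
∑_{k=1}^{13} k² = 13×14×27/6 = 819
∑_{k=1}^{6} k² = 6×7×13/6 = 91
∑_{k=7}^{13} k² = 819 - 91 = 728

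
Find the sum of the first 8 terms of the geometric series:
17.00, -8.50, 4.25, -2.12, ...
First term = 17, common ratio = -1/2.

Sₙ = a(1 - rⁿ) / (1 - r)
S_8 = 17(1 - (-1/2)^8) / (1 - (-1/2))
S_8 = 17(1 - (1/256)) / (3/2)
S_8 = 1445/128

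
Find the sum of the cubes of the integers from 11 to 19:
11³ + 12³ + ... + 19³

Use ∑_{k=1}^{n} k³ = [n(n+1)/2]², then subtract the first 10 terms.
∑_{k=1}^{19} k³ = [19×20/2]² = 190² = 36100
∑_{k=1}^{10} k³ = [10×11/2]² = 55² = 3025
∑_{k=11}^{19} k³ = 36100 - 3025 = 33075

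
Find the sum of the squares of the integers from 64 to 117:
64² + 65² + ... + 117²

Use ∑_{k=1}^{n} k² = n(n+1)(2n+1)/6, then subtract the first 63 terms.
∑_{k=1}^{117} k² = 117×118×235/6 = 540735
∑_{k=1}^{63} k² = 63×64×127/6 = 85344
∑_{k=64}^{117} k² = 540735 - 85344 = 455391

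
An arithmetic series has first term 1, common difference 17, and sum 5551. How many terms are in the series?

Using S = n/2 × [2a + (n-1)d]
5551 = n/2 × [2(1) + (n-1)(17)]
5551 = n/2 × [2 + 17n - 17]
11102 = n × [-15 + 17n]
17n² + (-15)n - 11102 = 0
Discriminant: Δ = (-15)² - 4(17)(-11102) = 225 + 754936 = 755161
√Δ = 869
n = [-(-15) + √Δ] / (2·17) = (15 + 869) / 34 = 884 / 34 = 26
(The negative root is discarded since n must be a positive integer.)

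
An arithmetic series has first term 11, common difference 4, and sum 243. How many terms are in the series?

Using S = n/2 × [2a + (n-1)d]
243 = n/2 × [2(11) + (n-1)(4)]
243 = n/2 × [22 + 4n - 4]
486 = n × [18 + 4n]
4n² + (18)n - 486 = 0
Discriminant: Δ = (18)² - 4(4)(-486) = 324 + 7776 = 8100
√Δ = 90
n = [-(18) + √Δ] / (2·4) = (-18 + 90) / 8 = 72 / 8 = 9
(The negative root is discarded since n must be a positive integer.)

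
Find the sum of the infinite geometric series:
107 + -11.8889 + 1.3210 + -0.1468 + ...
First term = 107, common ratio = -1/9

For |r| < 1, S = a / (1 - r)
S = 107 / (1 - (-1/9))
S = 107 / (10/9)
S = 963/10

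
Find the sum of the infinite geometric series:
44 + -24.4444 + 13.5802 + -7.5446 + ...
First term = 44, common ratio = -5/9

For |r| < 1, S = a / (1 - r)
S = 44 / (1 - (-5/9))
S = 44 / (14/9)
S = 198/7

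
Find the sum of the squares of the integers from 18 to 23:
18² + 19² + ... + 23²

Use ∑_{k=1}^{n} k² = n(n+1)(2n+1)/6, then subtract the first 17 terms.
∑_{k=1}^{23} k² = 23×24×47/6 = 4324
∑_{k=1}^{17} k² = 17×18×35/6 = 1785
∑_{k=18}^{23} k² = 4324 - 1785 = 2539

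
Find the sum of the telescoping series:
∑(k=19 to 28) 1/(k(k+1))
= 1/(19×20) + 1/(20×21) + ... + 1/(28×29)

Partial fractions: 1/(k(k+1)) = 1/k - 1/(k+1)
The series telescopes:
= (1/19 - 1/20) + (1/20 - 1/21) + ... + (1/28 - 1/29)
= 1/19 - 1/29
= 10/551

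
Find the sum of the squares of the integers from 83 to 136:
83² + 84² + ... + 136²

Use ∑_{k=1}^{n} k² = n(n+1)(2n+1)/6, then subtract the first 82 terms.
∑_{k=1}^{136} k² = 136×137×273/6 = 847756
∑_{k=1}^{82} k² = 82×83×165/6 = 187165
∑_{k=83}^{136} k² = 847756 - 187165 = 660591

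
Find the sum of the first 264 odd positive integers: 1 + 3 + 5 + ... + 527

Sum of first n odd numbers = n²
= 264²
= 69696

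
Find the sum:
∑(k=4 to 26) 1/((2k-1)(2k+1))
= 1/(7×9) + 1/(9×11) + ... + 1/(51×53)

Partial fractions: 1/((2k-1)(2k+1)) = (1/2)[1/(2k-1) - 1/(2k+1)]
The series telescopes:
= (1/2)[1/7 - 1/53]
= 23/371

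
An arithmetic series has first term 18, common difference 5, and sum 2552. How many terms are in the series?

Using S = n/2 × [2a + (n-1)d]
2552 = n/2 × [2(18) + (n-1)(5)]
2552 = n/2 × [36 + 5n - 5]
5104 = n × [31 + 5n]
5n² + (31)n - 5104 = 0
Discriminant: Δ = (31)² - 4(5)(-5104) = 961 + 102080 = 103041
√Δ = 321
n = [-(31) + √Δ] / (2·5) = (-31 + 321) / 10 = 290 / 10 = 29
(The negative root is discarded since n must be a positive integer.)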